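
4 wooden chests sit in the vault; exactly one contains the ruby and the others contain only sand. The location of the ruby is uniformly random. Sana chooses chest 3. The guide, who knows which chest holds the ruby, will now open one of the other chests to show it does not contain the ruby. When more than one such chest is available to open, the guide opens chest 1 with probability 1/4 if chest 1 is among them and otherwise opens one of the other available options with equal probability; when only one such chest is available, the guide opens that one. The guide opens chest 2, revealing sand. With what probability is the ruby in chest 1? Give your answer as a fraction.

Consider each possible location of the ruby in turn.
If it is in chest 1 (prior 1/4): chest 1 holds the prize so is unavailable; the guide chooses uniformly among the 2 others, probability 1/2; weight (1/4)·(1/2) = 1/8.
If it is in chest 2 (prior 1/4): the guide opened chest 2, so this case is ruled out; weight (1/4)·0 = 0.
If it is in chest 3 (prior 1/4): chest 1 is available but not opened; chest 2 gets probability (1 − 1/4)/2 = 3/8; weight (1/4)·(3/8) = 3/32.
If it is in chest 4 (prior 1/4): chest 1 is available but not opened, probability 3/4; weight (1/4)·(3/4) = 3/16.
The weights sum to 13/32.
So P(the ruby in chest 1 | the guide opened chest 2) = (1/8) / (13/32) = 4/13.

4/13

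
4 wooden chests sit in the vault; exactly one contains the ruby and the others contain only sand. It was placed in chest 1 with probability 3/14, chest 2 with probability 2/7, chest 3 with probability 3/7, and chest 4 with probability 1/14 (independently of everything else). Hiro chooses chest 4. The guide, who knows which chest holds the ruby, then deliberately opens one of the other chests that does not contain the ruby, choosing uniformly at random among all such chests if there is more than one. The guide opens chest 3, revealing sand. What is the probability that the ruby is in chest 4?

Consider each possible location of the ruby in turn.
If it is in chest 1 (prior 3/14): the guide has 2 equally likely choices, so probability 1/2; weight (3/14)·(1/2) = 3/28.
If it is in chest 2 (prior 2/7): the guide has 2 equally likely choices, so probability 1/2; weight (2/7)·(1/2) = 1/7.
If it is in chest 3 (prior 3/7): the guide opened chest 3, so this case is ruled out; weight (3/7)·0 = 0.
If it is in chest 4 (prior 1/14): the guide has 3 equally likely choices, so probability 1/3; weight (1/14)·(1/3) = 1/42.
The weights sum to 23/84.
So P(the ruby in chest 4 | the guide opened chest 3) = (1/42) / (23/84) = 2/23.

2/23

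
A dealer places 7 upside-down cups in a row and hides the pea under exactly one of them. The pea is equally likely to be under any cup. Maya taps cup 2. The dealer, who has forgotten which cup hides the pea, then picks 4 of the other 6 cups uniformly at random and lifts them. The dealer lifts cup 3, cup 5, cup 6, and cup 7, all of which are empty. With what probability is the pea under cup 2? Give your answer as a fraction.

1/3

Because the dealer chose which cups to lift without knowing where the pea is, the choice is independent of the prize location. Learning that none of the 4 opened cups holds the pea simply rules out those 4 locations and leaves the remaining 3 cups still equally likely by symmetry.
So P(the pea under cup 2) = 1/3.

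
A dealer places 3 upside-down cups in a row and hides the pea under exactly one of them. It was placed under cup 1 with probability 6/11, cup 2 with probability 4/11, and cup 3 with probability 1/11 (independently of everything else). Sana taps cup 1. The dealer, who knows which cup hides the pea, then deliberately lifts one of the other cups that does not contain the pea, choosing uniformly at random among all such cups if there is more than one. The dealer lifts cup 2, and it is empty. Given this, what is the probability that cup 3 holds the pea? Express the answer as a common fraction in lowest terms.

Condition on the true location of the pea.
If it is under cup 1 (prior 6/11): the dealer has 2 equally likely choices, so probability 1/2; weight (6/11)·(1/2) = 3/11.
If it is under cup 2 (prior 4/11): the dealer opened cup 2, so this case is ruled out; weight (4/11)·0 = 0.
If it is under cup 3 (prior 1/11): the dealer has no choice, probability 1; weight (1/11)·1 = 1/11.
The weights sum to 4/11.
So P(the pea under cup 3 | the dealer opened cup 2) = (1/11) / (4/11) = 1/4.

1/4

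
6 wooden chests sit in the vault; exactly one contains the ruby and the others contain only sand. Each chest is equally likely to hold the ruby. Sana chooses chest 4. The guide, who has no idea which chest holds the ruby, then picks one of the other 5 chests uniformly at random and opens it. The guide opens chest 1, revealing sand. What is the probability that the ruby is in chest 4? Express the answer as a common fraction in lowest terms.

Condition on the true location of the ruby.
If it is in chest 1 (prior 1/6): the guide opened chest 1, so this case is ruled out; weight (1/6)·0 = 0.
If it is in any of chests 2, 3, 4, 5, and 6 (prior 1/6 each): the guide picks chest 1 with probability 1/5 regardless, and it is not the prize; weight (1/6)·(1/5) = 1/30 each.
The weights sum to 1/6.
So P(the ruby in chest 4 | the guide opened chest 1) = (1/30) / (1/6) = 1/5.

1/5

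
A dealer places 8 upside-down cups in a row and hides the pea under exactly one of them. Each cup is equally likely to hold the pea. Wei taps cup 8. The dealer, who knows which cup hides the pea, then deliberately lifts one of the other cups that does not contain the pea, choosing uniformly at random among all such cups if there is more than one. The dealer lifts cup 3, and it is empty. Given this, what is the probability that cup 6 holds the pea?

7/48

Condition on the true location of the pea.
If it is under any of cups 1, 2, 4, 5, 6, and 7 (prior 1/8 each): the dealer has 6 equally likely choices, so probability 1/6; weight (1/8)·(1/6) = 1/48 each.
If it is under cup 3 (prior 1/8): the dealer opened cup 3, so this case is ruled out; weight (1/8)·0 = 0.
If it is under cup 8 (prior 1/8): the dealer has 7 equally likely choices, so probability 1/7; weight (1/8)·(1/7) = 1/56.
The weights sum to 1/7.
So P(the pea under cup 6 | the dealer opened cup 3) = (1/48) / (1/7) = 7/48.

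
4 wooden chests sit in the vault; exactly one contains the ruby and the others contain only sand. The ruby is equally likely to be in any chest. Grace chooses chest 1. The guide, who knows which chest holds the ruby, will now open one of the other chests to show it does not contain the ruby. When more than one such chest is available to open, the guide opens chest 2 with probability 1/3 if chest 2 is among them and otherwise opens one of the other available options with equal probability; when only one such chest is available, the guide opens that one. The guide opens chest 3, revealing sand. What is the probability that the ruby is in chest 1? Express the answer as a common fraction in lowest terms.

Apply Bayes' rule, conditioning on where the ruby actually is.
If it is in chest 1 (prior 1/4): chest 2 is available but not opened; chest 3 gets probability (1 − 1/3)/2 = 1/3; weight (1/4)·(1/3) = 1/12.
If it is in chest 2 (prior 1/4): chest 2 holds the prize so is unavailable; the guide chooses uniformly among the 2 others, probability 1/2; weight (1/4)·(1/2) = 1/8.
If it is in chest 3 (prior 1/4): the guide opened chest 3, so this case is ruled out; weight (1/4)·0 = 0.
If it is in chest 4 (prior 1/4): chest 2 is available but not opened, probability 2/3; weight (1/4)·(2/3) = 1/6.
The weights sum to 3/8.
So P(the ruby in chest 1 | the guide opened chest 3) = (1/12) / (3/8) = 2/9.

2/9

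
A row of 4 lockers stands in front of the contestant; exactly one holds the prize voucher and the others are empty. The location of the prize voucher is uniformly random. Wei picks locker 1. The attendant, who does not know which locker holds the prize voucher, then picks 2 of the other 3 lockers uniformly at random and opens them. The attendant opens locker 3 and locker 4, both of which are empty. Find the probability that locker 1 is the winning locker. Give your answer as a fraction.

1/2

Condition on the true location of the prize voucher.
If it is in either of lockers 1 and 2 (prior 1/4 each): the attendant picks exactly this set with probability 1/3 regardless, and none is the prize; weight (1/4)·(1/3) = 1/12 each.
If it is in either of lockers 3 and 4 (prior 1/4 each): that locker was opened and seen not to hold the prize — ruled out; weight (1/4)·0 = 0 each.
The weights sum to 1/6.
So P(the prize voucher in locker 1 | the attendant opened locker 3 and locker 4) = (1/12) / (1/6) = 1/2.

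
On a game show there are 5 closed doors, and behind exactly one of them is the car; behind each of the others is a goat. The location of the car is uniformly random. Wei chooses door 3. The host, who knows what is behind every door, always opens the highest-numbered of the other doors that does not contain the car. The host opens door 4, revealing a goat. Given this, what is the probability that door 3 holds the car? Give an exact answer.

0

Condition on the true location of the car.
If it is behind any of doors 1, 2, and 3 (prior 1/5 each): the host would have opened door 5 instead, probability 0; weight (1/5)·0 = 0 each.
If it is behind door 4 (prior 1/5): the host opened door 4, so this case is ruled out; weight (1/5)·0 = 0.
If it is behind door 5 (prior 1/5): door 4 is the highest-numbered option available, probability 1; weight (1/5)·1 = 1/5.
The weights sum to 1/5.
So P(the car behind door 3 | the host opened door 4) = 0 / (1/5) = 0.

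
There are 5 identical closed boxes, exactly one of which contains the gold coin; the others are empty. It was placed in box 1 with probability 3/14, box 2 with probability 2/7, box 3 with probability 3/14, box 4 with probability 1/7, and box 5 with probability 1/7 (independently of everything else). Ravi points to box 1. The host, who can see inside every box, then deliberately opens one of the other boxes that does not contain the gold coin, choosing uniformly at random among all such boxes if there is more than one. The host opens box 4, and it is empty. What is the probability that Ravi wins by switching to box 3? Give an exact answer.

4/15

Condition on the true location of the gold coin.
If it is in box 1 (prior 3/14): the host has 4 equally likely choices, so probability 1/4; weight (3/14)·(1/4) = 3/56.
If it is in box 2 (prior 2/7): the host has 3 equally likely choices, so probability 1/3; weight (2/7)·(1/3) = 2/21.
If it is in box 3 (prior 3/14): the host has 3 equally likely choices, so probability 1/3; weight (3/14)·(1/3) = 1/14.
If it is in box 4 (prior 1/7): the host opened box 4, so this case is ruled out; weight (1/7)·0 = 0.
If it is in box 5 (prior 1/7): the host has 3 equally likely choices, so probability 1/3; weight (1/7)·(1/3) = 1/21.
The weights sum to 15/56.
So P(the gold coin in box 3 | the host opened box 4) = (1/14) / (15/56) = 4/15.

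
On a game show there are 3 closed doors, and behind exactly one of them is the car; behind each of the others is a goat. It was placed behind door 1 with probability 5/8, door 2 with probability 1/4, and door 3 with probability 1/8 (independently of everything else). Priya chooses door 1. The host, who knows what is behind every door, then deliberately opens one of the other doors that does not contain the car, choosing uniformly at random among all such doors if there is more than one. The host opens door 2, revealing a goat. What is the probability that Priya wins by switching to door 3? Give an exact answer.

Apply Bayes' rule, conditioning on where the car actually is.
If it is behind door 1 (prior 5/8): the host has 2 equally likely choices, so probability 1/2; weight (5/8)·(1/2) = 5/16.
If it is behind door 2 (prior 1/4): the host opened door 2, so this case is ruled out; weight (1/4)·0 = 0.
If it is behind door 3 (prior 1/8): the host has no choice, probability 1; weight (1/8)·1 = 1/8.
The weights sum to 7/16.
So P(the car behind door 3 | the host opened door 2) = (1/8) / (7/16) = 2/7.

2/7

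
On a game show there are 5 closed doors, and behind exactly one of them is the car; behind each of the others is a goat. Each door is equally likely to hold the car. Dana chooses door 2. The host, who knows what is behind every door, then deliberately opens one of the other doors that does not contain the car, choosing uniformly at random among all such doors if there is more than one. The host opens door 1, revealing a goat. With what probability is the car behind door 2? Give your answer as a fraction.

1/5

Condition on the true location of the car.
If it is behind door 1 (prior 1/5): the host opened door 1, so this case is ruled out; weight (1/5)·0 = 0.
If it is behind door 2 (prior 1/5): the host has 4 equally likely choices, so probability 1/4; weight (1/5)·(1/4) = 1/20.
If it is behind any of doors 3, 4, and 5 (prior 1/5 each): the host has 3 equally likely choices, so probability 1/3; weight (1/5)·(1/3) = 1/15 each.
The weights sum to 1/4.
So P(the car behind door 2 | the host opened door 1) = (1/20) / (1/4) = 1/5.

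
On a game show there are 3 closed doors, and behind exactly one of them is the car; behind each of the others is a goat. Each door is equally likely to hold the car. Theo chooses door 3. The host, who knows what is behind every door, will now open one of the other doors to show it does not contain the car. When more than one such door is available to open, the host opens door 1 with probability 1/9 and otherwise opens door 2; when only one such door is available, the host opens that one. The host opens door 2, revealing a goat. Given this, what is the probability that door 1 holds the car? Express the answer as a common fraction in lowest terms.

9/17

Condition on the true location of the car.
If it is behind door 1 (prior 1/3): only door 2 is available, probability 1; weight (1/3)·1 = 1/3.
If it is behind door 2 (prior 1/3): the host opened door 2, so this case is ruled out; weight (1/3)·0 = 0.
If it is behind door 3 (prior 1/3): door 1 is available but not opened, probability 8/9; weight (1/3)·(8/9) = 8/27.
The weights sum to 17/27.
So P(the car behind door 1 | the host opened door 2) = (1/3) / (17/27) = 9/17.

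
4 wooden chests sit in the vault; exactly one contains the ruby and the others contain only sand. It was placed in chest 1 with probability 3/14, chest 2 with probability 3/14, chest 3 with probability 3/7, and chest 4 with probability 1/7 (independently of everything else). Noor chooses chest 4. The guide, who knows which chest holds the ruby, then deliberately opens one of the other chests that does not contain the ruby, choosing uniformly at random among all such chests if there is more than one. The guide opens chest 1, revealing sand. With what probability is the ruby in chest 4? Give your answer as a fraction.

Apply Bayes' rule, conditioning on where the ruby actually is.
If it is in chest 1 (prior 3/14): the guide opened chest 1, so this case is ruled out; weight (3/14)·0 = 0.
If it is in chest 2 (prior 3/14): the guide has 2 equally likely choices, so probability 1/2; weight (3/14)·(1/2) = 3/28.
If it is in chest 3 (prior 3/7): the guide has 2 equally likely choices, so probability 1/2; weight (3/7)·(1/2) = 3/14.
If it is in chest 4 (prior 1/7): the guide has 3 equally likely choices, so probability 1/3; weight (1/7)·(1/3) = 1/21.
The weights sum to 31/84.
So P(the ruby in chest 4 | the guide opened chest 1) = (1/21) / (31/84) = 4/31.

4/31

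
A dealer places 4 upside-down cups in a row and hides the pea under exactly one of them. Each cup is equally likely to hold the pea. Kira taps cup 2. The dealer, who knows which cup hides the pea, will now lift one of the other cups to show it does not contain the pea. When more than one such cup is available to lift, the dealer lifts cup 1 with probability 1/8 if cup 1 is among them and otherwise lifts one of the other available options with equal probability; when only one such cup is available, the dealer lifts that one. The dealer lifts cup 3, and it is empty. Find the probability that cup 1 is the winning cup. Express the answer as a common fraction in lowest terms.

8/29

Consider each possible location of the pea in turn.
If it is under cup 1 (prior 1/4): cup 1 holds the prize so is unavailable; the dealer chooses uniformly among the 2 others, probability 1/2; weight (1/4)·(1/2) = 1/8.
If it is under cup 2 (prior 1/4): cup 1 is available but not opened; cup 3 gets probability (1 − 1/8)/2 = 7/16; weight (1/4)·(7/16) = 7/64.
If it is under cup 3 (prior 1/4): the dealer opened cup 3, so this case is ruled out; weight (1/4)·0 = 0.
If it is under cup 4 (prior 1/4): cup 1 is available but not opened, probability 7/8; weight (1/4)·(7/8) = 7/32.
The weights sum to 29/64.
So P(the pea under cup 1 | the dealer opened cup 3) = (1/8) / (29/64) = 8/29.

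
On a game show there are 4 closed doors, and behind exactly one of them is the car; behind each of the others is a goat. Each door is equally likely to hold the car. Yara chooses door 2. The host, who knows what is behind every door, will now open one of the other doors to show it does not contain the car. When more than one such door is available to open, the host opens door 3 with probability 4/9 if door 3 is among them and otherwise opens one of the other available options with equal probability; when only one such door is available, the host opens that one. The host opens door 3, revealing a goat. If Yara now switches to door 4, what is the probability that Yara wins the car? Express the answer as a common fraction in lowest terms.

1/3

Apply Bayes' rule, conditioning on where the car actually is.
If it is behind any of doors 1, 2, and 4 (prior 1/4 each): door 3 is available, opened with probability 4/9; weight (1/4)·(4/9) = 1/9 each.
If it is behind door 3 (prior 1/4): the host opened door 3, so this case is ruled out; weight (1/4)·0 = 0.
The weights sum to 1/3.
So P(the car behind door 4 | the host opened door 3) = (1/9) / (1/3) = 1/3.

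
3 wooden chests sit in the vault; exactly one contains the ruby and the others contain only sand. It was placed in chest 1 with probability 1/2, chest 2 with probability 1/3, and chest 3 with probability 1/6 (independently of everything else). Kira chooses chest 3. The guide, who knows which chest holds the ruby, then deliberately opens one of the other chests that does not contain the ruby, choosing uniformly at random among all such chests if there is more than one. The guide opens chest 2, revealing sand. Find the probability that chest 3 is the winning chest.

1/7

Consider each possible location of the ruby in turn.
If it is in chest 1 (prior 1/2): the guide has no choice, probability 1; weight (1/2)·1 = 1/2.
If it is in chest 2 (prior 1/3): the guide opened chest 2, so this case is ruled out; weight (1/3)·0 = 0.
If it is in chest 3 (prior 1/6): the guide has 2 equally likely choices, so probability 1/2; weight (1/6)·(1/2) = 1/12.
The weights sum to 7/12.
So P(the ruby in chest 3 | the guide opened chest 2) = (1/12) / (7/12) = 1/7.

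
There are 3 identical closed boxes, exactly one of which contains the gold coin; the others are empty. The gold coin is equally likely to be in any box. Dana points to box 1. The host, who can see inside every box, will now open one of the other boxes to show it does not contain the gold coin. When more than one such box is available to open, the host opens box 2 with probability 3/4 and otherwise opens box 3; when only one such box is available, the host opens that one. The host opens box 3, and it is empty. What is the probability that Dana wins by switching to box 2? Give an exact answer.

Apply Bayes' rule, conditioning on where the gold coin actually is.
If it is in box 1 (prior 1/3): box 2 is available but not opened, probability 1/4; weight (1/3)·(1/4) = 1/12.
If it is in box 2 (prior 1/3): only box 3 is available, probability 1; weight (1/3)·1 = 1/3.
If it is in box 3 (prior 1/3): the host opened box 3, so this case is ruled out; weight (1/3)·0 = 0.
The weights sum to 5/12.
So P(the gold coin in box 2 | the host opened box 3) = (1/3) / (5/12) = 4/5.

4/5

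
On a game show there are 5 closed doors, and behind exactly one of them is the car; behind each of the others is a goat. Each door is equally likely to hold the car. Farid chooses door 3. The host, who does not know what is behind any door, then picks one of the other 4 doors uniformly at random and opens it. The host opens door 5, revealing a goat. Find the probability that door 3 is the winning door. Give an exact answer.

Because the host chose which door to open without knowing where the car is, the choice is independent of the prize location. Learning that door 5 does not hold the car simply rules out that one location and leaves the remaining 4 doors still equally likely by symmetry.
So P(the car behind door 3) = 1/4.

1/4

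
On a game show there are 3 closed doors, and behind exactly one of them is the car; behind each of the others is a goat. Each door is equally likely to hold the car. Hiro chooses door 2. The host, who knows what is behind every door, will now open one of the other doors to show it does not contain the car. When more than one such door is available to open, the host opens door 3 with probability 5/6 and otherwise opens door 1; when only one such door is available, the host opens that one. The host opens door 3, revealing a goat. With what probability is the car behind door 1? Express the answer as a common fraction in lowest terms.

Condition on the true location of the car.
If it is behind door 1 (prior 1/3): only door 3 is available, probability 1; weight (1/3)·1 = 1/3.
If it is behind door 2 (prior 1/3): door 3 is available, opened with probability 5/6; weight (1/3)·(5/6) = 5/18.
If it is behind door 3 (prior 1/3): the host opened door 3, so this case is ruled out; weight (1/3)·0 = 0.
The weights sum to 11/18.
So P(the car behind door 1 | the host opened door 3) = (1/3) / (11/18) = 6/11.

6/11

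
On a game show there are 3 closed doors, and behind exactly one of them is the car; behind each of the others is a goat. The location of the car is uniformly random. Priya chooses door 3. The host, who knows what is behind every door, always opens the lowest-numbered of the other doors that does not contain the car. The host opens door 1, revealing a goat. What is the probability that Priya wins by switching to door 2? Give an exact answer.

1/2

Condition on the true location of the car.
If it is behind door 1 (prior 1/3): the host opened door 1, so this case is ruled out; weight (1/3)·0 = 0.
If it is behind either of doors 2 and 3 (prior 1/3 each): door 1 is the lowest-numbered option available, probability 1; weight (1/3)·1 = 1/3 each.
The weights sum to 2/3.
So P(the car behind door 2 | the host opened door 1) = (1/3) / (2/3) = 1/2.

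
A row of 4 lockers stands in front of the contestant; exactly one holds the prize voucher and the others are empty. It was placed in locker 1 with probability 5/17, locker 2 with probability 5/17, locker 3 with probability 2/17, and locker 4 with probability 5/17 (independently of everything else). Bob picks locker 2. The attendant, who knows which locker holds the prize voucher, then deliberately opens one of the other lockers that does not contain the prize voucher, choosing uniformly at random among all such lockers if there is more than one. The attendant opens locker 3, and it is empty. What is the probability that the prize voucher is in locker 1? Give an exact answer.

3/8

Apply Bayes' rule, conditioning on where the prize voucher actually is.
If it is in either of lockers 1 and 4 (prior 5/17 each): the attendant has 2 equally likely choices, so probability 1/2; weight (5/17)·(1/2) = 5/34 each.
If it is in locker 2 (prior 5/17): the attendant has 3 equally likely choices, so probability 1/3; weight (5/17)·(1/3) = 5/51.
If it is in locker 3 (prior 2/17): the attendant opened locker 3, so this case is ruled out; weight (2/17)·0 = 0.
The weights sum to 20/51.
So P(the prize voucher in locker 1 | the attendant opened locker 3) = (5/34) / (20/51) = 3/8.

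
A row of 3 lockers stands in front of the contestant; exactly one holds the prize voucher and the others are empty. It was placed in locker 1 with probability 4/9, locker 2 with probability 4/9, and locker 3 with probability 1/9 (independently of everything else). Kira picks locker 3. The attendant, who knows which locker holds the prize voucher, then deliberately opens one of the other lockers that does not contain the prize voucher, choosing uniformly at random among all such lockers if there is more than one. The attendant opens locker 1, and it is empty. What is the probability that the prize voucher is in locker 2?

Consider each possible location of the prize voucher in turn.
If it is in locker 1 (prior 4/9): the attendant opened locker 1, so this case is ruled out; weight (4/9)·0 = 0.
If it is in locker 2 (prior 4/9): the attendant has no choice, probability 1; weight (4/9)·1 = 4/9.
If it is in locker 3 (prior 1/9): the attendant has 2 equally likely choices, so probability 1/2; weight (1/9)·(1/2) = 1/18.
The weights sum to 1/2.
So P(the prize voucher in locker 2 | the attendant opened locker 1) = (4/9) / (1/2) = 8/9.

8/9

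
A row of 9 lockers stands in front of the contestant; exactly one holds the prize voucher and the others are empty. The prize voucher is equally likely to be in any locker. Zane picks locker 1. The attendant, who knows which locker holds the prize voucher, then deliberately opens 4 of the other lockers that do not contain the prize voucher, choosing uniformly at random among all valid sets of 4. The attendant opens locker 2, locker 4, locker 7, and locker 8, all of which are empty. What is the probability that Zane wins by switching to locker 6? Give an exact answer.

Consider each possible location of the prize voucher in turn.
If it is in locker 1 (prior 1/9): the attendant has 70 equally likely choices, so probability 1/70; weight (1/9)·(1/70) = 1/630.
If it is in any of lockers 2, 4, 7, and 8 (prior 1/9 each): that locker was opened and seen not to hold the prize — ruled out; weight (1/9)·0 = 0 each.
If it is in any of lockers 3, 5, 6, and 9 (prior 1/9 each): the attendant has 35 equally likely choices, so probability 1/35; weight (1/9)·(1/35) = 1/315 each.
The weights sum to 1/70.
So P(the prize voucher in locker 6 | the attendant opened locker 2, locker 4, locker 7, and locker 8) = (1/315) / (1/70) = 2/9.

2/9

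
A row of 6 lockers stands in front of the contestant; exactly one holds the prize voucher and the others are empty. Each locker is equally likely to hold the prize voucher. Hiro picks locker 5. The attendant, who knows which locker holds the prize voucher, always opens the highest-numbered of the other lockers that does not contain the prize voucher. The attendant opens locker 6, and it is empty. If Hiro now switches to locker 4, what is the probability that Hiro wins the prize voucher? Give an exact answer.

Condition on the true location of the prize voucher.
If it is in any of lockers 1, 2, 3, 4, and 5 (prior 1/6 each): locker 6 is the highest-numbered option available, probability 1; weight (1/6)·1 = 1/6 each.
If it is in locker 6 (prior 1/6): the attendant opened locker 6, so this case is ruled out; weight (1/6)·0 = 0.
The weights sum to 5/6.
So P(the prize voucher in locker 4 | the attendant opened locker 6) = (1/6) / (5/6) = 1/5.

1/5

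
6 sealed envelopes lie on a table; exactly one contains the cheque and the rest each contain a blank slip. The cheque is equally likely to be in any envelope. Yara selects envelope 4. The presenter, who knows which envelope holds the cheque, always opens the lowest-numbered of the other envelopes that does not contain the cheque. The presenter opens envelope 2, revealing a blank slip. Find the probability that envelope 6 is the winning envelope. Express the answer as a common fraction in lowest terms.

Condition on the true location of the cheque.
If it is in envelope 1 (prior 1/6): envelope 2 is the lowest-numbered option available, probability 1; weight (1/6)·1 = 1/6.
If it is in envelope 2 (prior 1/6): the presenter opened envelope 2, so this case is ruled out; weight (1/6)·0 = 0.
If it is in any of envelopes 3, 4, 5, and 6 (prior 1/6 each): the presenter would have opened envelope 1 instead, probability 0; weight (1/6)·0 = 0 each.
The weights sum to 1/6.
So P(the cheque in envelope 6 | the presenter opened envelope 2) = 0 / (1/6) = 0.

0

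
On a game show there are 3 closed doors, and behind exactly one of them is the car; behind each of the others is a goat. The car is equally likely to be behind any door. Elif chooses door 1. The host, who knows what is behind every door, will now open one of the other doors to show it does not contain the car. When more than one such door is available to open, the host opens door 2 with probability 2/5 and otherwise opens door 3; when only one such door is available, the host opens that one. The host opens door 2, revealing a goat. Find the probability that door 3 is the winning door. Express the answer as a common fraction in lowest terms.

5/7

Consider each possible location of the car in turn.
If it is behind door 1 (prior 1/3): door 2 is available, opened with probability 2/5; weight (1/3)·(2/5) = 2/15.
If it is behind door 2 (prior 1/3): the host opened door 2, so this case is ruled out; weight (1/3)·0 = 0.
If it is behind door 3 (prior 1/3): only door 2 is available, probability 1; weight (1/3)·1 = 1/3.
The weights sum to 7/15.
So P(the car behind door 3 | the host opened door 2) = (1/3) / (7/15) = 5/7.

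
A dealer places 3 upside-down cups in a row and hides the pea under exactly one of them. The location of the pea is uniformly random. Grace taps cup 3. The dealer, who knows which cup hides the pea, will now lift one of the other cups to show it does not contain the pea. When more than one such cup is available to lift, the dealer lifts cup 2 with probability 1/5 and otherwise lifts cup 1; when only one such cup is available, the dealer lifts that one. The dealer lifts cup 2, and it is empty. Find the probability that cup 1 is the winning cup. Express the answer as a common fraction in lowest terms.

5/6

Condition on the true location of the pea.
If it is under cup 1 (prior 1/3): only cup 2 is available, probability 1; weight (1/3)·1 = 1/3.
If it is under cup 2 (prior 1/3): the dealer opened cup 2, so this case is ruled out; weight (1/3)·0 = 0.
If it is under cup 3 (prior 1/3): cup 2 is available, opened with probability 1/5; weight (1/3)·(1/5) = 1/15.
The weights sum to 2/5.
So P(the pea under cup 1 | the dealer opened cup 2) = (1/3) / (2/5) = 5/6.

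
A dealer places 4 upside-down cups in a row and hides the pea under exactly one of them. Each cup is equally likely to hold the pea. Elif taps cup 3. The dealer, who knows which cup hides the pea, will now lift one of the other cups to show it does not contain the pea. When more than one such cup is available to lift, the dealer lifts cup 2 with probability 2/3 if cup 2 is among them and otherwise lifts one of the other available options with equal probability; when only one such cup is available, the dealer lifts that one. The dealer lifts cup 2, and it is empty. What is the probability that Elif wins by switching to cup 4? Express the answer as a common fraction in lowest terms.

1/3

Condition on the true location of the pea.
If it is under any of cups 1, 3, and 4 (prior 1/4 each): cup 2 is available, opened with probability 2/3; weight (1/4)·(2/3) = 1/6 each.
If it is under cup 2 (prior 1/4): the dealer opened cup 2, so this case is ruled out; weight (1/4)·0 = 0.
The weights sum to 1/2.
So P(the pea under cup 4 | the dealer opened cup 2) = (1/6) / (1/2) = 1/3.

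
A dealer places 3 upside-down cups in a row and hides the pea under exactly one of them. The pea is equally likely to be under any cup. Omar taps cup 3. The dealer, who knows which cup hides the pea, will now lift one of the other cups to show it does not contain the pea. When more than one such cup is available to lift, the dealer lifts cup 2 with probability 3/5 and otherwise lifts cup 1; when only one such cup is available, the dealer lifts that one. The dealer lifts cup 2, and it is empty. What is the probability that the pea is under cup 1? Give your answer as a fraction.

5/8

Apply Bayes' rule, conditioning on where the pea actually is.
If it is under cup 1 (prior 1/3): only cup 2 is available, probability 1; weight (1/3)·1 = 1/3.
If it is under cup 2 (prior 1/3): the dealer opened cup 2, so this case is ruled out; weight (1/3)·0 = 0.
If it is under cup 3 (prior 1/3): cup 2 is available, opened with probability 3/5; weight (1/3)·(3/5) = 1/5.
The weights sum to 8/15.
So P(the pea under cup 1 | the dealer opened cup 2) = (1/3) / (8/15) = 5/8.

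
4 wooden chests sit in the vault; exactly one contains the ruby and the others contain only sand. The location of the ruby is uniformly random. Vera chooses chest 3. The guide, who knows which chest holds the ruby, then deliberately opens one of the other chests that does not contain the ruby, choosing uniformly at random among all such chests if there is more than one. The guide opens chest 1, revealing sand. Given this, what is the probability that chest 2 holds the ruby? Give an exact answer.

3/8

Apply Bayes' rule, conditioning on where the ruby actually is.
If it is in chest 1 (prior 1/4): the guide opened chest 1, so this case is ruled out; weight (1/4)·0 = 0.
If it is in either of chests 2 and 4 (prior 1/4 each): the guide has 2 equally likely choices, so probability 1/2; weight (1/4)·(1/2) = 1/8 each.
If it is in chest 3 (prior 1/4): the guide has 3 equally likely choices, so probability 1/3; weight (1/4)·(1/3) = 1/12.
The weights sum to 1/3.
So P(the ruby in chest 2 | the guide opened chest 1) = (1/8) / (1/3) = 3/8.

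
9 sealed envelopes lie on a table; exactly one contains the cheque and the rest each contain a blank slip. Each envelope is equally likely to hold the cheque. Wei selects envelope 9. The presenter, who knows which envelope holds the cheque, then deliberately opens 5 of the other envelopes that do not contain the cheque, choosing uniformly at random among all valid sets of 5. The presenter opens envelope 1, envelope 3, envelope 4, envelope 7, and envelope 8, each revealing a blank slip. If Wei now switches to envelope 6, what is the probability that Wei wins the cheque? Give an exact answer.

Condition on the true location of the cheque.
If it is in any of envelopes 1, 3, 4, 7, and 8 (prior 1/9 each): that envelope was opened and seen not to hold the prize — ruled out; weight (1/9)·0 = 0 each.
If it is in any of envelopes 2, 5, and 6 (prior 1/9 each): the presenter has 21 equally likely choices, so probability 1/21; weight (1/9)·(1/21) = 1/189 each.
If it is in envelope 9 (prior 1/9): the presenter has 56 equally likely choices, so probability 1/56; weight (1/9)·(1/56) = 1/504.
The weights sum to 1/56.
So P(the cheque in envelope 6 | the presenter opened envelope 1, envelope 3, envelope 4, envelope 7, and envelope 8) = (1/189) / (1/56) = 8/27.

8/27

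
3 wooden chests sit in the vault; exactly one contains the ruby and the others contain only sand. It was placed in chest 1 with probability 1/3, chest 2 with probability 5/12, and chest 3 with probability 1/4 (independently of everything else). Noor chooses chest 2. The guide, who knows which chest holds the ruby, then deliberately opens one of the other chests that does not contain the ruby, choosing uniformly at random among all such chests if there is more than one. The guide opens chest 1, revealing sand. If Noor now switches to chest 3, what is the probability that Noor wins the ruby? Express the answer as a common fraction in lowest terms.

Consider each possible location of the ruby in turn.
If it is in chest 1 (prior 1/3): the guide opened chest 1, so this case is ruled out; weight (1/3)·0 = 0.
If it is in chest 2 (prior 5/12): the guide has 2 equally likely choices, so probability 1/2; weight (5/12)·(1/2) = 5/24.
If it is in chest 3 (prior 1/4): the guide has no choice, probability 1; weight (1/4)·1 = 1/4.
The weights sum to 11/24.
So P(the ruby in chest 3 | the guide opened chest 1) = (1/4) / (11/24) = 6/11.

6/11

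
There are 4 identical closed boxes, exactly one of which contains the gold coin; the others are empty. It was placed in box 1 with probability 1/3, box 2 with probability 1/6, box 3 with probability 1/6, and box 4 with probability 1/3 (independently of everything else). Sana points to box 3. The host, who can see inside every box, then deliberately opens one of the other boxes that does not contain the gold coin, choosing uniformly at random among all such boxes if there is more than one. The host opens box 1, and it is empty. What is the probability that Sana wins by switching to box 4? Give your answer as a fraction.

Condition on the true location of the gold coin.
If it is in box 1 (prior 1/3): the host opened box 1, so this case is ruled out; weight (1/3)·0 = 0.
If it is in box 2 (prior 1/6): the host has 2 equally likely choices, so probability 1/2; weight (1/6)·(1/2) = 1/12.
If it is in box 3 (prior 1/6): the host has 3 equally likely choices, so probability 1/3; weight (1/6)·(1/3) = 1/18.
If it is in box 4 (prior 1/3): the host has 2 equally likely choices, so probability 1/2; weight (1/3)·(1/2) = 1/6.
The weights sum to 11/36.
So P(the gold coin in box 4 | the host opened box 1) = (1/6) / (11/36) = 6/11.

6/11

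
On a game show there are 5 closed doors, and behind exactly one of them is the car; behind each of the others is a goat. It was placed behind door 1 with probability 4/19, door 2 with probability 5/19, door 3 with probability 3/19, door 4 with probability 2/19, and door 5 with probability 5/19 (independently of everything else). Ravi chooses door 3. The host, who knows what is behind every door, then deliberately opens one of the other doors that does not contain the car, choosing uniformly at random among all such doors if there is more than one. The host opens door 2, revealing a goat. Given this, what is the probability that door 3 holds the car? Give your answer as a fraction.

9/53

Apply Bayes' rule, conditioning on where the car actually is.
If it is behind door 1 (prior 4/19): the host has 3 equally likely choices, so probability 1/3; weight (4/19)·(1/3) = 4/57.
If it is behind door 2 (prior 5/19): the host opened door 2, so this case is ruled out; weight (5/19)·0 = 0.
If it is behind door 3 (prior 3/19): the host has 4 equally likely choices, so probability 1/4; weight (3/19)·(1/4) = 3/76.
If it is behind door 4 (prior 2/19): the host has 3 equally likely choices, so probability 1/3; weight (2/19)·(1/3) = 2/57.
If it is behind door 5 (prior 5/19): the host has 3 equally likely choices, so probability 1/3; weight (5/19)·(1/3) = 5/57.
The weights sum to 53/228.
So P(the car behind door 3 | the host opened door 2) = (3/76) / (53/228) = 9/53.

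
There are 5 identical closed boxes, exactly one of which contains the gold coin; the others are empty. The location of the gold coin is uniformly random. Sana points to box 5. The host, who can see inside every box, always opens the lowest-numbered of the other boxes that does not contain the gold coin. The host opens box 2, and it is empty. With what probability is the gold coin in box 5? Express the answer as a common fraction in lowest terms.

0

Consider each possible location of the gold coin in turn.
If it is in box 1 (prior 1/5): box 2 is the lowest-numbered option available, probability 1; weight (1/5)·1 = 1/5.
If it is in box 2 (prior 1/5): the host opened box 2, so this case is ruled out; weight (1/5)·0 = 0.
If it is in any of boxes 3, 4, and 5 (prior 1/5 each): the host would have opened box 1 instead, probability 0; weight (1/5)·0 = 0 each.
The weights sum to 1/5.
So P(the gold coin in box 5 | the host opened box 2) = 0 / (1/5) = 0.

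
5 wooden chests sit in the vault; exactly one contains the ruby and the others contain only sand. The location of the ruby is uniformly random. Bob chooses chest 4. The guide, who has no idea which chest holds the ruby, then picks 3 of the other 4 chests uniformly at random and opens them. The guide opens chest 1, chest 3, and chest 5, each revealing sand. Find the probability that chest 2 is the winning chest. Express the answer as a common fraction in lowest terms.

1/2

Because the guide chose which chests to open without knowing where the ruby is, the choice is independent of the prize location. Learning that none of the 3 opened chests holds the ruby simply rules out those 3 locations and leaves the remaining 2 chests still equally likely by symmetry.
So P(the ruby in chest 2) = 1/2.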